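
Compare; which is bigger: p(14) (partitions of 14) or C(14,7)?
Pentagonal recurrence p(n) = p(n−1) + p(n−2) − p(n−5) − p(n−7) + …: p(14) = p(13) + p(12) − p(9) − p(7) + p(2) = 101 + 77 − 30 − 15 + 2 = 135; C(14,7) = 3,432.

Answer: C(14,7)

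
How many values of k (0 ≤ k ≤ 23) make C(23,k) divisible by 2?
8
Checking C(23,k) mod 2 for k = 0..23: divisible at k = 8, 9, 10, 11, 12, 13, 14, 15. That's 8 values.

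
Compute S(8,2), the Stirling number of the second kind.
Using the Stirling recurrence: S(n,k) = k·S(n-1,k) + S(n-1,k-1)
S(8,2) = 2·S(7,2) + S(7,1)
         = 2·63 + 1
         = 126 + 1
         = 127
Final answer: 127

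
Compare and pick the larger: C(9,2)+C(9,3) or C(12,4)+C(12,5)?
C(12,4)+C(12,5)

Solution: First=120, Second=1,287.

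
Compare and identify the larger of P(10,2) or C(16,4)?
C(16,4)

Reasoning: P(10,2)=90, C(16,4)=1,820.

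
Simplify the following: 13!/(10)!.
1,716

Reasoning: This equals 13×12×11 = 1,716.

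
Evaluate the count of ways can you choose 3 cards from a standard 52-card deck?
22,100

Reasoning: C(52,3) = 22,100.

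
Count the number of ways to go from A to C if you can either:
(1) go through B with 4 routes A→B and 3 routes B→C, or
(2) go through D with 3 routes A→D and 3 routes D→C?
Route via B: 4×3=12. Route via D: 3×3=9. Total: 21.

Answer: 21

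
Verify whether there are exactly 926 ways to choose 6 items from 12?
False
C(12,6) = 924 ≠ 926.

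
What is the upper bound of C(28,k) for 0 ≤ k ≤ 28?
40,116,600

Explanation: Maximum at k = 14: C(28,14) = 40,116,600.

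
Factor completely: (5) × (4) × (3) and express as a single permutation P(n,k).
P(5,3) = 5!/(2)!

Working:
Product of 3 consecutive descending integers starting at 5: P(5,3) = 5!/2! = 60.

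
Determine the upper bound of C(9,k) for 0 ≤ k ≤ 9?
Maximum at k = 4 or k = 5: C(9,4) = 126.

Answer: 126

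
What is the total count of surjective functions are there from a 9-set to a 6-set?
1,905,120
Onto functions = 6! × S(9,6)
First compute S(9,6) via recurrence:
Using the Stirling recurrence: S(n,k) = k·S(n-1,k) + S(n-1,k-1)
S(9,6) = 6·S(8,6) + S(8,5)
         = 6·266 + 1050
         = 1596 + 1050
         = 2,646
Then: 720 × 2646 = 1,905,120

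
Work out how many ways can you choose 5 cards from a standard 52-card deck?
2,598,960

C(52,5) = 2,598,960.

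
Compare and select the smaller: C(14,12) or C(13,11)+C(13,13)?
C(14,12)=91; C(13,11)+C(13,13)=78+1=79.
Final answer: C(13,11)+C(13,13)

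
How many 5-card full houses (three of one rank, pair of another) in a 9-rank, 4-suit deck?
1,728

Triple rank: 9. Triple suits: C(4,3)=4. Pair rank: 8. Pair suits: C(4,2)=6. Total: 1,728.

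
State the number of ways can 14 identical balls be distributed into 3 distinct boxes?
120

C(14+3-1, 3-1) = C(16, 2) = 120.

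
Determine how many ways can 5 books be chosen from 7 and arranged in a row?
2,520

Working:
P(7,5) = 7!/(7-5)! = 2,520.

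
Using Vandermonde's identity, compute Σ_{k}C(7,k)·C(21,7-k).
1,184,040
= C(7+21,7) = C(28,7) = 1,184,040.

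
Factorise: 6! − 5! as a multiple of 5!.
5 × 5! = 600

Working:
6! − 5! = 6·5! − 5! = (6 − 1)·5! = 5 × 5! = 600.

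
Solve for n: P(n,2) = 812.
29

Solution: P(n,2) = n(n−1) is increasing in n; n(n−1) ≈ (n−0.5)^2 = 812 gives n ≈ 29.0. Check: P(27,2) = 702, P(28,2) = 756, P(29,2) = 812 ✓. So n = 29.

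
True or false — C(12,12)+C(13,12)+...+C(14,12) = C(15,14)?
Hockey stick identity gives Σ = C(15,13) = 105; RHS C(15,14) = 15.

Answer: False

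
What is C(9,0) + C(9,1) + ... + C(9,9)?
512

Solution: Sum of binomial coefficients = 2^9 = 512.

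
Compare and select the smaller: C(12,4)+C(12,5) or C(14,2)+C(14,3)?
C(14,2)+C(14,3)

Working:
First=1,287, Second=455.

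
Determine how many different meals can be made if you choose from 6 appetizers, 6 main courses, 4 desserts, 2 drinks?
By the multiplication principle: 6 × 6 × 4 × 2 = 288.

Answer: 288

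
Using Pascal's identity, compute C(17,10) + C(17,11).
C(17,10) + C(17,11) = C(18,11) = 31,824.

Answer: 31,824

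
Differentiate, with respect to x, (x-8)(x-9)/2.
(2x - 17)/2

Reasoning: d/dx[(x-8)(x-9)] = (x-9) + (x-8) = 2x - 17. Dividing by 2 gives (2x - 17)/2.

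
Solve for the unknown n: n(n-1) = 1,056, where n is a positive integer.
33

n² − n − 1,056 = 0, so n = (1 ± √(1 + 4·1,056))/2 = (1 ± √4,225)/2 = (1 ± 65)/2, i.e. n = 33 or n = -32. Taking the positive root, n = 33 (check: 33×32 = 1,056).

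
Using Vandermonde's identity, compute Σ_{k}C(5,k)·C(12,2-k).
= C(5+12,2) = C(17,2) = 136.

Answer: 136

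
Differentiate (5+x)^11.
Using the power rule: d/dx (5+x)^11 = 11(5+x)^{10}.

Answer: 11(5+x)^10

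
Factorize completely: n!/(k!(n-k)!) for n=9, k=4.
C(9,4) = 126

Working:
This is the binomial coefficient C(9,4) = 126.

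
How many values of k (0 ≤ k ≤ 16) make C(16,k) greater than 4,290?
7

Working:
Row 16 is unimodal and symmetric about k=16/2. C(16,4)=1,820 ≤ 4,290; C(16,5)=4,368 > 4,290; by symmetry C(16,k) > 4,290 for k = 5..11. That's 11 - 5 + 1 = 7 values.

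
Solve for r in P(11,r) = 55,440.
P(11,r) = 11·10·…·(11−r+1), a product of r factors. Multiplying down from 11: 11 = 11; 11·10 = 110; 11·10·9 = 990; 11·10·9·8 = 7,920; 11·10·9·8·7 = 55,440 ✓ (5 factors). So r = 5.

Answer: 5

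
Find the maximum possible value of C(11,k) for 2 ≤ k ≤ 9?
C(11,k) is maximised at the centre of the row: C(11,5) = 462.

Answer: 462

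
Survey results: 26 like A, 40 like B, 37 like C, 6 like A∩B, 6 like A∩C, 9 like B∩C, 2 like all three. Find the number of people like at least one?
|A∪B∪C| = 26+40+37-6-6-9+2 = 84.
Final answer: 84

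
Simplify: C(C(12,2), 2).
2,145

Reasoning: C(12,2) = 66, then C(66, 2) = 2,145.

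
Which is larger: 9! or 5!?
9!

Explanation: 9!=362,880, 5!=120. 9! > 5!.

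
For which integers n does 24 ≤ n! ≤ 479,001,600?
4, 5, 6, 7, 8, 9, 10, 11, 12

n! is strictly increasing; 4! = 24 and 12! = 479,001,600, so valid n = 4, 5, 6, 7, 8, 9, 10, 11, 12.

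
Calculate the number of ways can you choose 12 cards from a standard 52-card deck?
C(52,12) = 206,379,406,870.
Final answer: 206,379,406,870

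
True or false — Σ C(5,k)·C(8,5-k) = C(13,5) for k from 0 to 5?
True

Vandermonde's identity gives C(13,5) = 1,287; RHS C(13,5) = 1,287.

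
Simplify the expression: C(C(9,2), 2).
630

Solution: C(9,2) = 36, then C(36, 2) = 630.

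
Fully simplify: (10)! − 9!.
(10)! − 9! = (10)·9! − 9! = (10−1)·9! = 9·9! = 3,265,920.
Final answer: 3,265,920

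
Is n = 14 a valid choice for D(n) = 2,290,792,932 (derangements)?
No

Reasoning: D(14) = (14-1)·[D(13) + D(12)] = 13·[2,290,792,932 + 176,214,841] = 32,071,101,049, which does not equal 2,290,792,932.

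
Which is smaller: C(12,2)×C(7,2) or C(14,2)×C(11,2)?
C(12,2)×C(7,2)

Reasoning: C(12,2)×C(7,2)=1,386, C(14,2)×C(11,2)=5,005.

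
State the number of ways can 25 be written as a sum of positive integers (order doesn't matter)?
1,958

Working:
Pentagonal recurrence p(n) = p(n−1) + p(n−2) − p(n−5) − p(n−7) + …: p(25) = p(24) + p(23) − p(20) − p(18) + p(13) + p(10) − p(3) = 1,575 + 1,255 − 627 − 385 + 101 + 42 − 3 = 1,958.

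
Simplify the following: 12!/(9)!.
1,320
This equals 12×11×10 = 1,320.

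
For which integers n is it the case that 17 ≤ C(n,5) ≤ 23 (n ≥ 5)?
7

Reasoning: C(6,5)=6; C(7,5)=21; C(8,5)=56. So valid n = 7.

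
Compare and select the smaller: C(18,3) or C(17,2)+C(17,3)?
Equal

By Pascal's identity: C(18,3) = C(17,2)+C(17,3) = 816. Equal.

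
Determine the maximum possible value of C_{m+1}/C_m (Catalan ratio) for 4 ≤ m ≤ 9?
38/11

C_{m+1}/C_m = 2(2m+1)/(m+2), which increases with m. Maximum at m = 9: 2·19/11 = 38/11.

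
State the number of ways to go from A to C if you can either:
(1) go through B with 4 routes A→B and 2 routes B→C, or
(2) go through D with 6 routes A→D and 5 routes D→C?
38

Explanation: Route via B: 4×2=8. Route via D: 6×5=30. Total: 38.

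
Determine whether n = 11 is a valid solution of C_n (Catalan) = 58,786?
Yes

Working:
C_11 = C(22,11)/(11+1) = 705,432/12 = 58,786, which equals 58,786.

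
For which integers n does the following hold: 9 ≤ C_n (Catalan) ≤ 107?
4, 5
C_3=5; C_4=14; C_5=42; C_6=132. So valid n = 4, 5.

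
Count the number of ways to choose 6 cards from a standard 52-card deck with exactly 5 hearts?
50,193

Working:
13 hearts and 39 non-hearts: C(13,5) × C(39,1) = 1287 × 39 = 50,193.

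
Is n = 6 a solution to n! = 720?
Yes

Reasoning: 6! = 6·5! = 6·120 = 720, which equals 720.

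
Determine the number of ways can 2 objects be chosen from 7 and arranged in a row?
42

Solution: P(7,2) = 7!/(7-2)! = 42.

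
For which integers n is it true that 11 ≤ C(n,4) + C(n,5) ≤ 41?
6

Explanation: C(5,4)+C(5,5)=6; C(6,4)+C(6,5)=21; C(7,4)+C(7,5)=56. So valid n = 6.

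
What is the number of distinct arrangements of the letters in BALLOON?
Word has 7 letters (B=1, A=1, L=2, O=2, N=1). Arrangements: 7!/Π(k!) = 1,260.

Answer: 1,260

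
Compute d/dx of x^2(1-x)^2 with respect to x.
2x^1(1-x)^2 - 2x^2(1-x)^1
Product rule: 2x^{1}(1-x)^{2} + x^2·(-2)(1-x)^{1}.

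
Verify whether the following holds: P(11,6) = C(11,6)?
False

Working:
P(11,6) = 332,640 but C(11,6) = 462; they differ by a factor of 6! = 720, so the statement does not hold.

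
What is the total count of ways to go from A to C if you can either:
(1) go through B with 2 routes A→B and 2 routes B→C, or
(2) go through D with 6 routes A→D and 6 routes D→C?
40

Working:
Route via B: 2×2=4. Route via D: 6×6=36. Total: 40.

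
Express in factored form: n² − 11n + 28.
(n − 4)(n − 7)

Reasoning: Seek roots whose sum is 11 and product is 28: (4, 7). So n² − 11n + 28 = (n − 4)(n − 7).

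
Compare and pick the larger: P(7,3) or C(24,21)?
C(24,21)
P(7,3)=210, C(24,21)=2,024.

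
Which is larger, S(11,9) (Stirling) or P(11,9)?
S(11,9) = 9·S(10,9) + S(10,8) = 9·45 + 750 = 1,155; P(11,9) = 19,958,400.

Answer: P(11,9)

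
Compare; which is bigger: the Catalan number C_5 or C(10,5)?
C_5 = C(10,5)/(5+1) = 252/6 = 42; C(10,5) = 252.
Final answer: C(10,5)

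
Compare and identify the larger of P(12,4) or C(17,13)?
P(12,4)=11,880, C(17,13)=2,380.

Answer: P(12,4)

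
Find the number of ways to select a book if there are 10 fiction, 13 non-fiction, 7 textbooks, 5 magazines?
35

Explanation: By the addition principle: 10 + 13 + 7 + 5 = 35.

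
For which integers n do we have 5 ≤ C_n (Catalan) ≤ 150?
3, 4, 5, 6

Solution: C_2=2; C_3=5; C_4=14; C_5=42; C_6=132; C_7=429. So valid n = 3, 4, 5, 6.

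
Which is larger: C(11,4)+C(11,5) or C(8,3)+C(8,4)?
First=792, Second=126.
Final answer: C(11,4)+C(11,5)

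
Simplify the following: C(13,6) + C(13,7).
By Pascal's identity: C(14,7) = 3,432.
Final answer: 3,432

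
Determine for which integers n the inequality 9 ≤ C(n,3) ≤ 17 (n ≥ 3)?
5

Reasoning: C(4,3)=4; C(5,3)=10; C(6,3)=20. So valid n = 5.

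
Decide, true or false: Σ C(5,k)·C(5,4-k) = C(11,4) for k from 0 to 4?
False

Solution: Vandermonde's identity gives C(10,4) = 210; RHS C(11,4) = 330.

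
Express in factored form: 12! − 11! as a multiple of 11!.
12! − 11! = 12·11! − 11! = (12 − 1)·11! = 11 × 11! = 439,084,800.
Final answer: 11 × 11! = 439,084,800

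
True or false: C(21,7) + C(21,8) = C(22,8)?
Pascal's identity C(n,k) + C(n,k+1) = C(n+1,k+1): 116,280 + 203,490 = 319,770 = C(22,8).
Final answer: True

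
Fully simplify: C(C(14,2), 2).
C(14,2) = 91, then C(91, 2) = 4,095.
Final answer: 4,095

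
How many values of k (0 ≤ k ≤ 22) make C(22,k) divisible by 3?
11

Explanation: Checking C(22,k) mod 3 for k = 0..22: divisible at k = 2, 5, 6, 7, 8, 11, 14, 15, 16, 17, 20. That's 11 values.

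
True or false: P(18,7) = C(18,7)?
False

Working:
P(18,7) = 160,392,960 and C(18,7) = 31,824; P(n,r) = r! × C(n,r) so P > C whenever r ≥ 2.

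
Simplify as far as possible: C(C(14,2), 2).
4,095

Reasoning: C(14,2) = 91, then C(91, 2) = 4,095.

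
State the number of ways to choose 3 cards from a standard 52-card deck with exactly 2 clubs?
13 clubs and 39 non-clubs: C(13,2) × C(39,1) = 78 × 39 = 3,042.
Final answer: 3,042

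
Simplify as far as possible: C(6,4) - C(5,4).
10

Solution: C(6,4) - C(5,4) = C(5,3) = 10.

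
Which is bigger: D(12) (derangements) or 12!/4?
D(12) = (12-1)·[D(11) + D(10)] = 11·[14,684,570 + 1,334,961] = 176,214,841; 12!/4 = 479,001,600/4 = 119,750,400.

Answer: D(12)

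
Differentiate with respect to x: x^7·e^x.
(7x^6 + x^7)e^x

Explanation: Product rule: d/dx[x^7]·e^x + x^7·d/dx[e^x] = 7x^{6}e^x + x^7e^x.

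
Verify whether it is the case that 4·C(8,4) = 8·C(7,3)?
True

Explanation: Absorption identity k·C(n,k) = n·C(n-1,k-1). LHS = 4·70 = 280; RHS = 8·35 = 280.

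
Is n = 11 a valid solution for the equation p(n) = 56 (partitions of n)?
Yes

Pentagonal recurrence p(n) = p(n−1) + p(n−2) − p(n−5) − p(n−7) + …: p(11) = p(10) + p(9) − p(6) − p(4) = 42 + 30 − 11 − 5 = 56, which equals 56.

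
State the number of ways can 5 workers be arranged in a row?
120

Working:
Arrangements of 5 distinct objects: 5! = 120.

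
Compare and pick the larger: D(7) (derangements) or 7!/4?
D(7)

Working:
D(7) = (7-1)·[D(6) + D(5)] = 6·[265 + 44] = 1,854; 7!/4 = 5,040/4 = 1,260.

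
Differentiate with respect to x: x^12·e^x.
Product rule: d/dx[x^12]·e^x + x^12·d/dx[e^x] = 12x^{11}e^x + x^12e^x.
Final answer: (12x^11 + x^12)e^x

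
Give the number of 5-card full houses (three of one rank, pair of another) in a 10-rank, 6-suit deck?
27,000
Triple rank: 10. Triple suits: C(6,3)=20. Pair rank: 9. Pair suits: C(6,2)=15. Total: 27,000.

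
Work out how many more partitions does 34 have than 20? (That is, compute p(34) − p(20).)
Pentagonal recurrence p(n) = p(n−1) + p(n−2) − p(n−5) − p(n−7) + …: p(34) = p(33) + p(32) − p(29) − p(27) + p(22) + p(19) − p(12) − p(8) = 10,143 + 8,349 − 4,565 − 3,010 + 1,002 + 490 − 77 − 22 = 12,310.
p(20) = p(19) + p(18) − p(15) − p(13) + p(8) + p(5) = 490 + 385 − 176 − 101 + 22 + 7 = 627.
Difference = 12,310 − 627 = 11,683.

Answer: 11,683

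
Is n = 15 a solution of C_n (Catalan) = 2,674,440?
No

Solution: C_15 = C(30,15)/(15+1) = 155,117,520/16 = 9,694,845, which does not equal 2,674,440.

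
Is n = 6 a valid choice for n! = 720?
Yes
6! = 6·5! = 6·120 = 720, which equals 720.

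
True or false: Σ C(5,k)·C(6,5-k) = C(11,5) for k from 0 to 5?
True

Vandermonde's identity gives C(11,5) = 462; RHS C(11,5) = 462.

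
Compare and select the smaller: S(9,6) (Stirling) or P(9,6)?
S(9,6)

Explanation: S(9,6) = 6·S(8,6) + S(8,5) = 6·266 + 1,050 = 2,646; P(9,6) = 60,480.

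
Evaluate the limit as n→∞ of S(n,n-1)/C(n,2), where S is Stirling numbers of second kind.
1

Working:
S(n,n-1) = C(n,2), so the limit is 1.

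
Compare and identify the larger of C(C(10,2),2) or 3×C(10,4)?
C(C(10,2),2)=990, 3×C(10,4)=630.

Answer: C(C(10,2),2)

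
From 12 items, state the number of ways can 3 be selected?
220

Solution: C(12,3) = 12! / (3! × (12-3)!)
         = 12! / (3! × 9!)
         = 220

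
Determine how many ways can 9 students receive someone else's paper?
133,496
Using D(n) = (n-1)[D(n-1) + D(n-2)]:
D(9) = (9-1) × [D(8) + D(7)]
      = 8 × [14833 + 1854]
      = 8 × 16687
      = 133,496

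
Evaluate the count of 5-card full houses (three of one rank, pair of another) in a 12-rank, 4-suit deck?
3,168
Triple rank: 12. Triple suits: C(4,3)=4. Pair rank: 11. Pair suits: C(4,2)=6. Total: 3,168.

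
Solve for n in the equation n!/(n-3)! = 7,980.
n!/(n-3)! = n×(n-1)×(n-2), a product of 3 consecutive integers ≈ (n−1)^3. 7,980^(1/3) + 1 ≈ 21.0; check n = 21: 21×20×19 = 7,980 ✓. So n = 21.
Final answer: 21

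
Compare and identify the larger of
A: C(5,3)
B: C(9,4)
B

Working:
A=C(5,3)=10, B=C(9,4)=126.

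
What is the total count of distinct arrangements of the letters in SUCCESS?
420

Explanation: Word has 7 letters (S=3, U=1, C=2, E=1). Arrangements: 7!/Π(k!) = 420.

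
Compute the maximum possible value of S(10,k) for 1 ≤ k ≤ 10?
Row S(10,k) for k = 1..10 (via S(n,k) = k·S(n−1,k) + S(n−1,k−1)): 1, 511, 9,330, 34,105, 42,525, 22,827, 5,880, 750, 45, 1. The row is unimodal; maximum at k = 5: 42,525.

Answer: 42,525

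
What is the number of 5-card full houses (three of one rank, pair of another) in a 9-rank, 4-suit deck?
Triple rank: 9. Triple suits: C(4,3)=4. Pair rank: 8. Pair suits: C(4,2)=6. Total: 1,728.

Answer: 1,728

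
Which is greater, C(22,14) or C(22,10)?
C(22,10)

Explanation: C(22,14)=319,770, C(22,10)=646,646.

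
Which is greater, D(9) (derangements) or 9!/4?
D(9)

D(9) = (9-1)·[D(8) + D(7)] = 8·[14,833 + 1,854] = 133,496; 9!/4 = 362,880/4 = 90,720.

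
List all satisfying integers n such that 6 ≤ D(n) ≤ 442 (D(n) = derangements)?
4, 5, 6

Reasoning: Using D(n) = (n−1)[D(n−1) + D(n−2)] with D(1)=0, D(2)=1: D(3)=2; D(4)=9; D(5)=44; D(6)=265; D(7)=1,854. So valid n = 4, 5, 6.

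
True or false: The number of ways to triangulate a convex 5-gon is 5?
True

Reasoning: Triangulations of a convex 5-gon are counted by the Catalan number C_3: C_3 = C(6,3)/(3+1) = 20/4 = 5.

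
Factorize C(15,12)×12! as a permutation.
P(15,12)
C(15,12)×12! = [15!/(12!(3)!)]×12! = 15!/(3)! = P(15,12) = 217,945,728,000.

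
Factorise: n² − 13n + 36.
Seek roots whose sum is 13 and product is 36: (4, 9). So n² − 13n + 36 = (n − 4)(n − 9).
Final answer: (n − 4)(n − 9)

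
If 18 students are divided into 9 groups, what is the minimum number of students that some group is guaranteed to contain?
2

Explanation: Pigeonhole: ⌈18/9⌉ = 2.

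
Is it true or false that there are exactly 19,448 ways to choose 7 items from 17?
True

Working:
C(17,7) = 19,448.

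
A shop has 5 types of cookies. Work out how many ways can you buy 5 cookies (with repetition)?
Stars and bars: C(5+5-1, 5) = C(9, 5) = 126.
Final answer: 126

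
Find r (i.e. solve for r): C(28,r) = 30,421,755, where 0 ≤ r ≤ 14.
12

Reasoning: C(28,r) is increasing for 0 ≤ r ≤ 14. Stepping up (C(28,r+1) = C(28,r)·(28−r)/(r+1)): C(28,1) = 28, C(28,2) = 378, C(28,3) = 3,276, C(28,4) = 20,475, C(28,5) = 98,280, C(28,6) = 376,740, C(28,7) = 1,184,040, C(28,8) = 3,108,105, C(28,9) = 6,906,900, C(28,10) = 13,123,110, C(28,11) = 21,474,180, C(28,12) = 30,421,755 ✓. So r = 12.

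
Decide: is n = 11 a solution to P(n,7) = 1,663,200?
P(11,7) = 11·10·9·8·7·6·5 = 1,663,200, which equals 1,663,200.

Answer: Yes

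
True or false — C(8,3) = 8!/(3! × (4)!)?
The correct denominator is 3!×5!, giving C(8,3) = 56; the stated RHS is 8!/(3!×4!) = 280 ≠ 56, so the statement does not hold.

Answer: False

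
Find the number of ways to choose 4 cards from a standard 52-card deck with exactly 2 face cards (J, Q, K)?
51,480

Reasoning: 12 face cards and 40 non-face cards: C(12,2) × C(40,2) = 66 × 780 = 51,480.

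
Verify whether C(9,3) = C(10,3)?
LHS = C(9,3) = 84; RHS = C(10,3) = 120. 84 ≠ 120, so the statement does not hold.

Answer: False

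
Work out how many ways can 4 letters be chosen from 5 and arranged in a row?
120

Explanation: P(5,4) = 5!/(5-4)! = 120.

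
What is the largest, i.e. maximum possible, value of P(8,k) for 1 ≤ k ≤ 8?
40,320
P(8,k) increases in k, so maximum at k = 8: 8! = 40,320.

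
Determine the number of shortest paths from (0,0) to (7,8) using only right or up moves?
Choose 7 rights from 15 moves: C(15,7) = 6,435.

Answer: 6,435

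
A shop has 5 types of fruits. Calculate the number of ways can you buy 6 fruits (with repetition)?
210

Explanation: Stars and bars: C(6+5-1, 6) = C(10, 6) = 210.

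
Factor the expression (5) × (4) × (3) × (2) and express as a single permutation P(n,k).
P(5,4) = 5!/(1)!
Product of 4 consecutive descending integers starting at 5: P(5,4) = 5!/1! = 120.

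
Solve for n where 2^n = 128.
7

Working:
2^7 = 128, so n = 7.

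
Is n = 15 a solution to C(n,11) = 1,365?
Yes
C(15,11) = 15·14·13·12·11·10·9·8·7·6·5/11! = 54,486,432,000/39,916,800 = 1,365, which equals 1,365.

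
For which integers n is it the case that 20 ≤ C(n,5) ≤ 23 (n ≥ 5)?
7

Explanation: C(6,5)=6; C(7,5)=21; C(8,5)=56. So valid n = 7.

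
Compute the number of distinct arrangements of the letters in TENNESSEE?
3,780
Word has 9 letters (T=1, E=4, N=2, S=2). Arrangements: 9!/Π(k!) = 3,780.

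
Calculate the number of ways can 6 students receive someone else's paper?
265

Solution: Using D(n) = (n-1)[D(n-1) + D(n-2)]:
D(6) = (6-1) × [D(5) + D(4)]
      = 5 × [44 + 9]
      = 5 × 53
      = 265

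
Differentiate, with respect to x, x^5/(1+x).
(5x^4(1+x) - x^5)/(1+x)²

Reasoning: Quotient rule: [5x^{4}(1+x) - x^5]/(1+x)².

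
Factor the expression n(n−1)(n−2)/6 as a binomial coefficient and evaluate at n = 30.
n(n−1)(n−2)/6 = n!/(3!(n−3)!) = C(n,3). At n = 30: C(30,3) = 4,060.

Answer: C(n,3); C(30,3) = 4,060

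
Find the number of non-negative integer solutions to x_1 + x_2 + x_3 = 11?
78

Reasoning: C(11+3-1, 3-1) = 78.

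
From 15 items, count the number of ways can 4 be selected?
1,365
C(15,4) = 15! / (4! × (15-4)!)
         = 15! / (4! × 11!)
         = 1,365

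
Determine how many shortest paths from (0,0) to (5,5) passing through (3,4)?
To (3,4): C(7,3)=35. From there: C(3,2)=3. Total: 105.

Answer: 105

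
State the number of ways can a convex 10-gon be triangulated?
1,430

Using the Catalan number formula: C_n = C(2n, n) / (n+1)
C_8 = C(16, 8) / (8+1)
     = 12870 / 9
     = 1,430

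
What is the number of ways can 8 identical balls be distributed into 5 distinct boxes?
495

Explanation: C(8+5-1, 5-1) = C(12, 4) = 495.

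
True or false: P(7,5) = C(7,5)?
False
P(7,5) = 2,520 and C(7,5) = 21; P(n,r) = r! × C(n,r) so P > C whenever r ≥ 2.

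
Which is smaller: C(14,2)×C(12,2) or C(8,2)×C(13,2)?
C(8,2)×C(13,2)
C(14,2)×C(12,2)=6,006, C(8,2)×C(13,2)=2,184.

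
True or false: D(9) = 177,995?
False

Reasoning: Derangements of 9 elements: D(9) = (9-1)·[D(8) + D(7)] = 8·[14,833 + 1,854] = 133,496.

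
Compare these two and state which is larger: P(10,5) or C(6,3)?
P(10,5)

Working:
P(10,5)=30,240, C(6,3)=20.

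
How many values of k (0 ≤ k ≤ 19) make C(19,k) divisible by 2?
Checking C(19,k) mod 2 for k = 0..19: divisible at k = 4, 5, 6, 7, 8, 9, 10, 11, 12, 13, 14, 15. That's 12 values.

Answer: 12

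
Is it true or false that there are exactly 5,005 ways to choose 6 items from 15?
True

C(15,6) = 5,005.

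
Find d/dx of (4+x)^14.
Using the power rule: d/dx (4+x)^14 = 14(4+x)^{13}.
Final answer: 14(4+x)^13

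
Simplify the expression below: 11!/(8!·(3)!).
This is C(11,8) = 165.

Answer: 165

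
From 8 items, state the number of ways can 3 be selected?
56

Solution: C(8,3) = 8! / (3! × (8-3)!)
         = 8! / (3! × 5!)
         = 56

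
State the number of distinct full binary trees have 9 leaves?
1,430

Using the Catalan number formula: C_n = C(2n, n) / (n+1)
C_8 = C(16, 8) / (8+1)
     = 12870 / 9
     = 1,430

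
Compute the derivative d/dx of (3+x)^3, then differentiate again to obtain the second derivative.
6(3+x)^1
First derivative: 3(3+x)^{2}. Second derivative: 3·2·(3+x)^{1} = 6(3+x)^{1}.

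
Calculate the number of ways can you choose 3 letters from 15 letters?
455
C(15,3) = 15! / (3! × (15-3)!)
         = 15! / (3! × 12!)
         = 455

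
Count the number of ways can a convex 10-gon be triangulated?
1,430

Working:
Using the Catalan number formula: C_n = C(2n, n) / (n+1)
C_8 = C(16, 8) / (8+1)
     = 12870 / 9
     = 1,430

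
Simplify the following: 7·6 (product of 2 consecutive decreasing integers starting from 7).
42

This is P(7,2) = 7!/(5)! = 42.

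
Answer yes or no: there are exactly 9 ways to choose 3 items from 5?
No

Working:
C(5,3) = 10 ≠ 9.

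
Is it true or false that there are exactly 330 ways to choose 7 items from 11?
True

Reasoning: C(11,7) = 330.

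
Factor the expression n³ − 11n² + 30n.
n(n − 5)(n − 6)
n³ − 11n² + 30n = n(n² − 11n + 30) = n(n − 5)(n − 6).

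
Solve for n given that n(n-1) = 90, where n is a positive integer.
10
n² − n − 90 = 0, so n = (1 ± √(1 + 4·90))/2 = (1 ± √361)/2 = (1 ± 19)/2, i.e. n = 10 or n = -9. Taking the positive root, n = 10 (check: 10×9 = 90).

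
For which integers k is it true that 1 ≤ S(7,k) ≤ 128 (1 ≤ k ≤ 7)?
S(7,1)=1; S(7,2)=63; S(7,3)=301; S(7,4)=350; S(7,5)=140; S(7,6)=21; S(7,7)=1. So valid k = 1, 2, 6, 7.
Final answer: 1, 2, 6, 7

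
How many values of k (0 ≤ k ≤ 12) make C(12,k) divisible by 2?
9

Explanation: Checking C(12,k) mod 2 for k = 0..12: divisible at k = 1, 2, 3, 5, 6, 7, 9, 10, 11. That's 9 values.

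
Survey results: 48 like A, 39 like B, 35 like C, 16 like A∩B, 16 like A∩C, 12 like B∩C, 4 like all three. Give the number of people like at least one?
|A∪B∪C| = 48+39+35-16-16-12+4 = 82.
Final answer: 82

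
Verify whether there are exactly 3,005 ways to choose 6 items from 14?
False

Working:
C(14,6) = 3,003 ≠ 3005.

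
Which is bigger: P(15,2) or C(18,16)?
P(15,2)=210, C(18,16)=153.

Answer: P(15,2)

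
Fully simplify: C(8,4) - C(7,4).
35

Solution: C(8,4) - C(7,4) = C(7,3) = 35.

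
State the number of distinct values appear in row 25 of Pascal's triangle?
13

Reasoning: Row 25 has entries C(25,0)..C(25,25); by symmetry C(25,k)=C(25,25-k), giving 13 distinct values.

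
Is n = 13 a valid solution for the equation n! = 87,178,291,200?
No

Working:
13! = 13·12! = 13·479,001,600 = 6,227,020,800, which does not equal 87,178,291,200.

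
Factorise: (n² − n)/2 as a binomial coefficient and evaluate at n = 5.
C(n,2); C(5,2) = 10

Solution: (n² − n)/2 = n(n−1)/2 = C(n,2). At n = 5: C(5,2) = 10.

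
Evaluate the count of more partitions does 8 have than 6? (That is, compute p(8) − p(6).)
11

Reasoning: Pentagonal recurrence p(n) = p(n−1) + p(n−2) − p(n−5) − p(n−7) + …: p(8) = p(7) + p(6) − p(3) − p(1) = 15 + 11 − 3 − 1 = 22.
p(6) = p(5) + p(4) − p(1) = 7 + 5 − 1 = 11.
Difference = 22 − 11 = 11.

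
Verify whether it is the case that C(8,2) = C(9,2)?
LHS = C(8,2) = 28; RHS = C(9,2) = 36. 28 ≠ 36, so the statement does not hold.
Final answer: False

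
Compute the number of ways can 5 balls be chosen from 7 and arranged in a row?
P(7,5) = 7!/(7-5)! = 2,520.
Final answer: 2,520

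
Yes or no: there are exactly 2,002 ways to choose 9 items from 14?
Yes

Working:
C(14,9) = 2,002.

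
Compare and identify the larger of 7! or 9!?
9!

Working:
7!=5,040, 9!=362,880. 9! > 7!.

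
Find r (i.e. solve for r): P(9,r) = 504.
3

P(9,r) = 9·8·…·(9−r+1), a product of r factors. Multiplying down from 9: 9 = 9; 9·8 = 72; 9·8·7 = 504 ✓ (3 factors). So r = 3.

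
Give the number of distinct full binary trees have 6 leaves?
Using the Catalan number formula: C_n = C(2n, n) / (n+1)
C_5 = C(10, 5) / (5+1)
     = 252 / 6
     = 42
Final answer: 42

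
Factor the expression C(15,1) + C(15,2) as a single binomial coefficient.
C(16,2)

Working:
By Pascal's identity: C(15,1) + C(15,2) = C(16,2) = 120.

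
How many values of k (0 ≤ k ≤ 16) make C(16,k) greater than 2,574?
7

Solution: Row 16 is unimodal and symmetric about k=16/2. C(16,4)=1,820 ≤ 2,574; C(16,5)=4,368 > 2,574; by symmetry C(16,k) > 2,574 for k = 5..11. That's 11 - 5 + 1 = 7 values.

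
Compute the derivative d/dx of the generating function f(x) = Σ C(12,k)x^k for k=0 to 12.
Σ k·C(12,k)x^(k-1) for k=1 to 12

Term-by-term differentiation gives Σ k·C(12,k)x^{k-1} for k=1 to 12.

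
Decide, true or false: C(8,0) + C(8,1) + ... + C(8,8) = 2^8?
True
Binomial theorem with x = y = 1: Σ C(8,i) = (1+1)^8 = 2^8 = 256. The statement holds.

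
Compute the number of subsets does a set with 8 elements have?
256

Solution: Each element can be included or excluded: 2^8 = 256.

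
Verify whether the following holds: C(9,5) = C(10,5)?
False
LHS = C(9,5) = 126; RHS = C(10,5) = 252. 126 ≠ 252, so the statement does not hold.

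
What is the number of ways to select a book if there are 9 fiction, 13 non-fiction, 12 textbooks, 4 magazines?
38

By the addition principle: 9 + 13 + 12 + 4 = 38.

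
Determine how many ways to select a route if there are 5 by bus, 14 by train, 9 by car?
28

By the addition principle: 5 + 14 + 9 = 28.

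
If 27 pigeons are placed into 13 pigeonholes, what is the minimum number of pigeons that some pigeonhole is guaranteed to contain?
Pigeonhole: ⌈27/13⌉ = 3.

Answer: 3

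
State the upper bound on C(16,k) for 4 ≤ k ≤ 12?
C(16,k) is maximised at the centre of the row: C(16,8) = 12,870.
Final answer: 12,870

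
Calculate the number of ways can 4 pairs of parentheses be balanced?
Using the Catalan number formula: C_n = C(2n, n) / (n+1)
C_4 = C(8, 4) / (4+1)
     = 70 / 5
     = 14
Final answer: 14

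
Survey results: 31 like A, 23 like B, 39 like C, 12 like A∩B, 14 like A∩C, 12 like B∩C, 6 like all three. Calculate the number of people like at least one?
61
|A∪B∪C| = 31+23+39-12-14-12+6 = 61.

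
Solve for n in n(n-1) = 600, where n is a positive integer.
25

Reasoning: n² − n − 600 = 0, so n = (1 ± √(1 + 4·600))/2 = (1 ± √2,401)/2 = (1 ± 49)/2, i.e. n = 25 or n = -24. Taking the positive root, n = 25 (check: 25×24 = 600).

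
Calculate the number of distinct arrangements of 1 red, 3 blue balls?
Multinomial: 4!/(1! × 3!) = 4.
Final answer: 4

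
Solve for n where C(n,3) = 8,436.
38

Working:
C(n,3) = n(n−1)(n−2)/3! is increasing in n, and n(n−1)(n−2) = 3!·8,436 = 50,616 ≈ (n−1)^3 gives n ≈ 38.0. Check: C(36,3) = 7,140, C(37,3) = 7,770, C(38,3) = 8,436 ✓. So n = 38.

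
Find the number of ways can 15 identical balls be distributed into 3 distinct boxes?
C(15+3-1, 3-1) = C(17, 2) = 136.

Answer: 136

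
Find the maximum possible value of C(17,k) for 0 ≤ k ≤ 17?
24,310

Maximum at k = 8 or k = 9: C(17,8) = 24,310.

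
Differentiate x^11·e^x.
(11x^10 + x^11)e^x

Explanation: Product rule: d/dx[x^11]·e^x + x^11·d/dx[e^x] = 11x^{10}e^x + x^11e^x.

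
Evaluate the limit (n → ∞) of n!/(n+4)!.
0

n!/(n+4)! = 1/[(n+1)(n+2)···(n+4)] → 0 as n → ∞.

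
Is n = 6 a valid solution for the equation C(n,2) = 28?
No

C(6,2) = 6·5/2! = 30/2 = 15, which does not equal 28.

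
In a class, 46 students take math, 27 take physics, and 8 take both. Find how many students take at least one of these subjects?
65

Explanation: |A∪B| = |A|+|B|-|A∩B| = 46+27-8 = 65.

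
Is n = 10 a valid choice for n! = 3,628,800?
Yes
10! = 10·9! = 10·362,880 = 3,628,800, which equals 3,628,800.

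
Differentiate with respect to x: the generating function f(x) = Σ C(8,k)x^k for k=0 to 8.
Σ k·C(8,k)x^(k-1) for k=1 to 8
Term-by-term differentiation gives Σ k·C(8,k)x^{k-1} for k=1 to 8.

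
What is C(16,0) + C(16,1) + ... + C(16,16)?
Sum of binomial coefficients = 2^16 = 65,536.
Final answer: 65,536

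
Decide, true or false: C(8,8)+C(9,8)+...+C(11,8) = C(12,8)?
False

Solution: Hockey stick identity gives Σ = C(12,9) = 220; RHS C(12,8) = 495.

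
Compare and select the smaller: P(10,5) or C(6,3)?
C(6,3)
P(10,5)=30,240, C(6,3)=20.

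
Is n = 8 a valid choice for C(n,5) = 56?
Yes

Explanation: C(8,5) = 8·7·6·5·4/5! = 6,720/120 = 56, which equals 56.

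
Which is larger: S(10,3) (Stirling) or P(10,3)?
S(10,3)

Solution: S(10,3) = 3·S(9,3) + S(9,2) = 3·3,025 + 255 = 9,330; P(10,3) = 720.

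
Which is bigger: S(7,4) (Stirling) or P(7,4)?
P(7,4)

Reasoning: S(7,4) = 4·S(6,4) + S(6,3) = 4·65 + 90 = 350; P(7,4) = 840.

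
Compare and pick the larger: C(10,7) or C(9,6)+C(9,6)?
C(10,7)=120; C(9,6)+C(9,6)=84+84=168.

Answer: C(9,6)+C(9,6)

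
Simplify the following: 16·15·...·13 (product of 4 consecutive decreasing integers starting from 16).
43,680

Explanation: This is P(16,4) = 16!/(12)! = 43,680.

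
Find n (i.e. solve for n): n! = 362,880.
n! is strictly increasing. 7! = 5,040, 8! = 40,320, 9! = 362,880 ✓. So n = 9.

Answer: 9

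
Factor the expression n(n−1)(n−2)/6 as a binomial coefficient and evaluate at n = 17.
C(n,3); C(17,3) = 680

Solution: n(n−1)(n−2)/6 = n!/(3!(n−3)!) = C(n,3). At n = 17: C(17,3) = 680.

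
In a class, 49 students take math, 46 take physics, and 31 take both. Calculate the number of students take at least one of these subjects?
|A∪B| = |A|+|B|-|A∩B| = 49+46-31 = 64.

Answer: 64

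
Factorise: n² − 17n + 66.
Seek roots whose sum is 17 and product is 66: (6, 11). So n² − 17n + 66 = (n − 6)(n − 11).

Answer: (n − 6)(n − 11)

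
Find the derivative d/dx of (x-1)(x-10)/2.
(2x - 11)/2

Explanation: d/dx[(x-1)(x-10)] = (x-10) + (x-1) = 2x - 11. Dividing by 2 gives (2x - 11)/2.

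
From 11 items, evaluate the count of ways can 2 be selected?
55

Reasoning: C(11,2) = 11! / (2! × (11-2)!)
         = 11! / (2! × 9!)
         = 55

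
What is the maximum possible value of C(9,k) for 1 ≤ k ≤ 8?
126

Solution: C(9,k) is maximised at the centre of the row: C(9,4) = 126.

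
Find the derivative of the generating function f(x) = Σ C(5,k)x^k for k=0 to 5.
Σ k·C(5,k)x^(k-1) for k=1 to 5

Reasoning: Term-by-term differentiation gives Σ k·C(5,k)x^{k-1} for k=1 to 5.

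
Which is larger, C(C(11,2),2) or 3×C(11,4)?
C(C(11,2),2)

Solution: C(C(11,2),2)=1,485, 3×C(11,4)=990.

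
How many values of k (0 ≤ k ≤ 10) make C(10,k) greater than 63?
Row 10 is unimodal and symmetric about k=10/2. C(10,2)=45 ≤ 63; C(10,3)=120 > 63; by symmetry C(10,k) > 63 for k = 3..7. That's 7 - 3 + 1 = 5 values.

Answer: 5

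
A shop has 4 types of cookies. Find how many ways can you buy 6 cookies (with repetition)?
84
Stars and bars: C(6+4-1, 6) = C(9, 6) = 84.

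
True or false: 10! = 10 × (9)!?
True

Explanation: By definition n! = n × (n-1)!, so 10! = 10 × 9!.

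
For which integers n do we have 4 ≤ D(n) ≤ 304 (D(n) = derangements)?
4, 5, 6
Using D(n) = (n−1)[D(n−1) + D(n−2)] with D(1)=0, D(2)=1: D(3)=2; D(4)=9; D(5)=44; D(6)=265; D(7)=1,854. So valid n = 4, 5, 6.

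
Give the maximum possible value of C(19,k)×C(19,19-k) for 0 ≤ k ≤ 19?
8,533,694,884

C(19,k)·C(19,19-k) = C(19,k)², maximised at the centre k = 9: C(19,9)² = 8,533,694,884.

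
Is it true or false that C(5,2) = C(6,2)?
LHS = C(5,2) = 10; RHS = C(6,2) = 15. 10 ≠ 15, so the statement does not hold.
Final answer: False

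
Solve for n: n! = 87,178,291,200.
14

n! is strictly increasing. 12! = 479,001,600, 13! = 6,227,020,800, 14! = 87,178,291,200 ✓. So n = 14.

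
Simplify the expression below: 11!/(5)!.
332,640
This equals 11×10×...×6 = 332,640.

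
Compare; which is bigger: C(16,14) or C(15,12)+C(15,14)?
C(15,12)+C(15,14)

C(16,14)=120; C(15,12)+C(15,14)=455+15=470.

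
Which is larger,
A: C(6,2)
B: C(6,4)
Equal

Working:
A=C(6,2)=15, B=C(6,4)=15.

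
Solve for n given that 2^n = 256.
8

Explanation: 2^8 = 256, so n = 8.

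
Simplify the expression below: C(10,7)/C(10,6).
4/7

Working:
C(n,k+1)/C(n,k) = (n−k)/(k+1). Here (10−6)/(6+1) = 4/7 = 4/7.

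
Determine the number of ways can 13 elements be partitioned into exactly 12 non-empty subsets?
78

Reasoning: This equals S(13,12), the Stirling number of the 2nd kind.
Using the Stirling recurrence: S(n,k) = k·S(n-1,k) + S(n-1,k-1)
S(13,12) = 12·S(12,12) + S(12,11)
         = 12·1 + 66
         = 12 + 66
         = 78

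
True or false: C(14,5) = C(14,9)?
C(14,5) = C(14,14-5) by the symmetry property; both equal 2,002.

Answer: True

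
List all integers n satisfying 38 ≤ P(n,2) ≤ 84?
7, 8, 9

Solution: P(6,2)=30; P(7,2)=42; P(8,2)=56; P(9,2)=72; P(10,2)=90. So valid n = 7, 8, 9.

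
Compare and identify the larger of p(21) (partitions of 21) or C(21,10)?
C(21,10)
Pentagonal recurrence p(n) = p(n−1) + p(n−2) − p(n−5) − p(n−7) + …: p(21) = p(20) + p(19) − p(16) − p(14) + p(9) + p(6) = 627 + 490 − 231 − 135 + 30 + 11 = 792; C(21,10) = 352,716.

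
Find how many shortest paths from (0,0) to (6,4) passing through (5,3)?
To (5,3): C(8,5)=56. From there: C(2,1)=2. Total: 112.

Answer: 112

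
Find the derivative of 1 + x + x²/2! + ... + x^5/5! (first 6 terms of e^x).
1 + x + x²/2! + ... + x^4/4!

Solution: Differentiating term by term gives the first 5 terms of e^x.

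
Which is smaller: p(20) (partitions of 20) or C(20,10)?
p(20)

Working:
Pentagonal recurrence p(n) = p(n−1) + p(n−2) − p(n−5) − p(n−7) + …: p(20) = p(19) + p(18) − p(15) − p(13) + p(8) + p(5) = 490 + 385 − 176 − 101 + 22 + 7 = 627; C(20,10) = 184,756.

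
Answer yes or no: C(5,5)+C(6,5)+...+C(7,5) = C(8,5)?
Hockey stick identity gives Σ = C(8,6) = 28; RHS C(8,5) = 56.
Final answer: No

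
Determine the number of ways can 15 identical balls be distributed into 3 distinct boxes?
136

Solution: C(15+3-1, 3-1) = C(17, 2) = 136.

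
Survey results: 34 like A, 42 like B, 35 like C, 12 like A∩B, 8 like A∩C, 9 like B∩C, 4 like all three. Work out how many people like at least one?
86

|A∪B∪C| = 34+42+35-12-8-9+4 = 86.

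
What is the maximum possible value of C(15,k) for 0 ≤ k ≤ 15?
6,435

Solution: Maximum at k = 7 or k = 8: C(15,7) = 6,435.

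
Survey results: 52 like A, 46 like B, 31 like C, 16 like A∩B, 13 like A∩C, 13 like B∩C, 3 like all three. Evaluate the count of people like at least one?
90

Explanation: |A∪B∪C| = 52+46+31-16-13-13+3 = 90.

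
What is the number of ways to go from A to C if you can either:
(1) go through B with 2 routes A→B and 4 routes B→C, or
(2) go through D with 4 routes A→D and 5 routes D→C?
Route via B: 2×4=8. Route via D: 4×5=20. Total: 28.

Answer: 28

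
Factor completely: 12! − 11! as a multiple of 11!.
11 × 11! = 439,084,800

Explanation: 12! − 11! = 12·11! − 11! = (12 − 1)·11! = 11 × 11! = 439,084,800.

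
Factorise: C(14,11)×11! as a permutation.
P(14,11)

Explanation: C(14,11)×11! = [14!/(11!(3)!)]×11! = 14!/(3)! = P(14,11) = 14,529,715,200.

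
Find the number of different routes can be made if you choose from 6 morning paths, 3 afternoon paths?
18

Working:
By the multiplication principle: 6 × 3 = 18.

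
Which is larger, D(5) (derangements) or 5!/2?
5!/2

Reasoning: D(5) = (5-1)·[D(4) + D(3)] = 4·[9 + 2] = 44; 5!/2 = 120/2 = 60.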